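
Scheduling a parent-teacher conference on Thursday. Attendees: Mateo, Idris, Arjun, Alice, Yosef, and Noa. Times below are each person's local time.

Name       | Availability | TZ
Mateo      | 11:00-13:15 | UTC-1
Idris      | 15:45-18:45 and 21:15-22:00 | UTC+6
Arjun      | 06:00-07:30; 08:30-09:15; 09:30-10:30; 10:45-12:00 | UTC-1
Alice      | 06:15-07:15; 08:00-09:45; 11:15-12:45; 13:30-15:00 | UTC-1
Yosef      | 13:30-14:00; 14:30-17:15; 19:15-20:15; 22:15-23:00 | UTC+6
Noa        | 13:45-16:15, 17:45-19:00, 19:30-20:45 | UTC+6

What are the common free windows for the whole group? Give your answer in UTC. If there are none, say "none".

none

Mateo in UTC: 12:00-14:15 (add 1h to convert from UTC-1).
Idris in UTC: 09:45-12:45, 15:15-16:00 (subtract 6h to convert from UTC+6).
Arjun in UTC: 07:00-08:30, 09:30-10:15, 10:30-11:30, 11:45-13:00 (add 1h to convert from UTC-1).
Alice in UTC: 07:15-08:15, 09:00-10:45, 12:15-13:45, 14:30-16:00 (add 1h to convert from UTC-1).
Yosef in UTC: 07:30-08:00, 08:30-11:15, 13:15-14:15, 16:15-17:00 (subtract 6h to convert from UTC+6).
Noa in UTC: 07:45-10:15, 11:45-13:00, 13:30-14:45 (subtract 6h to convert from UTC+6).
Mateo ∩ Idris: 12:00-12:45.
Mateo ∩ Idris ∩ Arjun: 12:00-12:45.
Mateo ∩ Idris ∩ Arjun ∩ Alice: 12:15-12:45.
Mateo ∩ Idris ∩ Arjun ∩ Alice ∩ Yosef: ∅.
Mateo ∩ Idris ∩ Arjun ∩ Alice ∩ Yosef ∩ Noa: ∅.
There is no time when everyone is free.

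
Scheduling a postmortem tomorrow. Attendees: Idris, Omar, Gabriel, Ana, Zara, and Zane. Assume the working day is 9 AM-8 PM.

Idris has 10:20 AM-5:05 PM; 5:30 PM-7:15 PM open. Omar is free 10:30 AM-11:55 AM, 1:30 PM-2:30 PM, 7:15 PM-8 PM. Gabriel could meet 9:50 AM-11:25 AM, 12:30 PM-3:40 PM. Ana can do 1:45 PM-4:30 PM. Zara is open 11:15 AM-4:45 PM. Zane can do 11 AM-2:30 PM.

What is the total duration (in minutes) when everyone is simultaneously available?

Idris ∩ Omar: 10:30-11:55, 13:30-14:30.
Idris ∩ Omar ∩ Gabriel: 10:30-11:25, 13:30-14:30.
Idris ∩ Omar ∩ Gabriel ∩ Ana: 13:45-14:30.
Idris ∩ Omar ∩ Gabriel ∩ Ana ∩ Zara: 13:45-14:30.
Idris ∩ Omar ∩ Gabriel ∩ Ana ∩ Zara ∩ Zane: 13:45-14:30.
That's a single block of 45 minutes.

45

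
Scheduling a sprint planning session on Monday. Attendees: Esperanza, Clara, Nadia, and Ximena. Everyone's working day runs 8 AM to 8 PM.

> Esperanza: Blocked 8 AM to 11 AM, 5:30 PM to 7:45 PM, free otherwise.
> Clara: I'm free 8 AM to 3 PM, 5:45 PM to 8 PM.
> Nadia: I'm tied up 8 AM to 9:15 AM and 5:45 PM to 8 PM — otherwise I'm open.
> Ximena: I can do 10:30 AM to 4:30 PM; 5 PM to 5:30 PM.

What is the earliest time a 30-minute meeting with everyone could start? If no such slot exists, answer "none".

Esperanza free: 11:00-17:30, 19:45-20:00 (invert busy blocks within the working day).
Clara free: 08:00-15:00, 17:45-20:00.
Nadia free: 09:15-17:45 (invert busy blocks within the working day).
Ximena free: 10:30-16:30, 17:00-17:30.
Esperanza ∩ Clara: 11:00-15:00, 19:45-20:00.
Esperanza ∩ Clara ∩ Nadia: 11:00-15:00.
Esperanza ∩ Clara ∩ Nadia ∩ Ximena: 11:00-15:00.
So the common availability across everyone is 11:00-15:00.
The first common window of at least 30 minutes is 11:00-15:00, so the earliest start is 11:00.

11:00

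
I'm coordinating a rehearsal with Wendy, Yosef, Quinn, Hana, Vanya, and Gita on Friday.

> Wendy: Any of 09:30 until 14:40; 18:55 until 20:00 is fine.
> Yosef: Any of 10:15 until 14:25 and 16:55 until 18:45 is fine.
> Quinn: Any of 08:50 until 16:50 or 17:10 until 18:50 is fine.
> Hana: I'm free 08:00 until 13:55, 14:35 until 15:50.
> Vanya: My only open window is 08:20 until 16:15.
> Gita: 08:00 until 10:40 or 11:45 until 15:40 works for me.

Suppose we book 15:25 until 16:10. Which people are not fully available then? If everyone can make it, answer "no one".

Wendy: not fully free for 15:25-16:10. Yosef: not fully free for 15:25-16:10. Quinn: free for 15:25-16:10. Hana: not fully free for 15:25-16:10. Vanya: free for 15:25-16:10. Gita: not fully free for 15:25-16:10.

Gita, Hana, Wendy, Yosef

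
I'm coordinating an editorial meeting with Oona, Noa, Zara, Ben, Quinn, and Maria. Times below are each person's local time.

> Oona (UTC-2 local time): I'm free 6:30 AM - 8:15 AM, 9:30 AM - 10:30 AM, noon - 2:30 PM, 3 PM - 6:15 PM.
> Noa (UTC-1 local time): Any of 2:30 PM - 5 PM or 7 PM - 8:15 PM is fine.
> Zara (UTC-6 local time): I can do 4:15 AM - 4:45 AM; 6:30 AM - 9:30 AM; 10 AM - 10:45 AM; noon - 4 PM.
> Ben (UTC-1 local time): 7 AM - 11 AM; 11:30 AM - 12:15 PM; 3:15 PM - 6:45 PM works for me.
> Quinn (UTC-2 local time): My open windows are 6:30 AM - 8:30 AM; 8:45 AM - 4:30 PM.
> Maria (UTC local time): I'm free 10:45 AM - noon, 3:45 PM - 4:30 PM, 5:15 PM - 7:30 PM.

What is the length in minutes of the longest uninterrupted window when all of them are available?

15

Oona in UTC: 08:30-10:15, 11:30-12:30, 14:00-16:30, 17:00-20:15 (add 2h to convert from UTC-2).
Noa in UTC: 15:30-18:00, 20:00-21:15 (add 1h to convert from UTC-1).
Zara in UTC: 10:15-10:45, 12:30-15:30, 16:00-16:45, 18:00-22:00 (add 6h to convert from UTC-6).
Ben in UTC: 08:00-12:00, 12:30-13:15, 16:15-19:45 (add 1h to convert from UTC-1).
Quinn in UTC: 08:30-10:30, 10:45-18:30 (add 2h to convert from UTC-2).
Maria in UTC: 10:45-12:00, 15:45-16:30, 17:15-19:30.
Oona ∩ Noa: 15:30-16:30, 17:00-18:00, 20:00-20:15.
Oona ∩ Noa ∩ Zara: 16:00-16:30, 20:00-20:15.
Oona ∩ Noa ∩ Zara ∩ Ben: 16:15-16:30.
Oona ∩ Noa ∩ Zara ∩ Ben ∩ Quinn: 16:15-16:30.
Oona ∩ Noa ∩ Zara ∩ Ben ∩ Quinn ∩ Maria: 16:15-16:30.
So the common availability across everyone is 16:15-16:30.
The longest is 16:15-16:30 at 15 minutes.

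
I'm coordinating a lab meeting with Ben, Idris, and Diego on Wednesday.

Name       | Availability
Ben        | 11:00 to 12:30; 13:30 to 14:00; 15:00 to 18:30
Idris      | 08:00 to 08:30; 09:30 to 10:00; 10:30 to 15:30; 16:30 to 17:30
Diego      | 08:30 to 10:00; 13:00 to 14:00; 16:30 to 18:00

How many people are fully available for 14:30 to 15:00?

Idris can make the full 14:30-15:00 slot — that's 1.

1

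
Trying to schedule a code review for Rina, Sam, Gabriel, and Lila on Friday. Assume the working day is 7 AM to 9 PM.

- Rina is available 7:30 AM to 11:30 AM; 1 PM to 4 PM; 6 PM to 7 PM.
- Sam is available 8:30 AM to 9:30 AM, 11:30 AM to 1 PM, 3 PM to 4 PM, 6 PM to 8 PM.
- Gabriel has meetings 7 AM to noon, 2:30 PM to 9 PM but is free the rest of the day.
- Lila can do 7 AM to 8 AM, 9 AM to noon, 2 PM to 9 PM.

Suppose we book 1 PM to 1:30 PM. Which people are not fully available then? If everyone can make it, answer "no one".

Rina free: 07:30-11:30, 13:00-16:00, 18:00-19:00.
Sam free: 08:30-09:30, 11:30-13:00, 15:00-16:00, 18:00-20:00.
Gabriel free: 12:00-14:30 (invert busy blocks within the working day).
Lila free: 07:00-08:00, 09:00-12:00, 14:00-21:00.
Rina: free for 13:00-13:30. Sam: not fully free for 13:00-13:30. Gabriel: free for 13:00-13:30. Lila: not fully free for 13:00-13:30.

Lila, Sam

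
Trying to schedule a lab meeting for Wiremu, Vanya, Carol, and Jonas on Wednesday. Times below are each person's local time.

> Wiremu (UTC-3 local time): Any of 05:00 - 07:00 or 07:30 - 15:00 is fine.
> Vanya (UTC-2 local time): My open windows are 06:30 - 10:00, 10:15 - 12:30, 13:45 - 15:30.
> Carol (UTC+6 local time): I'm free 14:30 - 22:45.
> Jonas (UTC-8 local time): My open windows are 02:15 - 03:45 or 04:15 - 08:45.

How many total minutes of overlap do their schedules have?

Wiremu in UTC: 08:00-10:00, 10:30-18:00 (add 3h to convert from UTC-3).
Vanya in UTC: 08:30-12:00, 12:15-14:30, 15:45-17:30 (add 2h to convert from UTC-2).
Carol in UTC: 08:30-16:45 (subtract 6h to convert from UTC+6).
Jonas in UTC: 10:15-11:45, 12:15-16:45 (add 8h to convert from UTC-8).
Wiremu ∩ Vanya: 08:30-10:00, 10:30-12:00, 12:15-14:30, 15:45-17:30.
Wiremu ∩ Vanya ∩ Carol: 08:30-10:00, 10:30-12:00, 12:15-14:30, 15:45-16:45.
Wiremu ∩ Vanya ∩ Carol ∩ Jonas: 10:30-11:45, 12:15-14:30, 15:45-16:45.
Summing the common windows: 75 + 135 + 60 = 270 minutes.

270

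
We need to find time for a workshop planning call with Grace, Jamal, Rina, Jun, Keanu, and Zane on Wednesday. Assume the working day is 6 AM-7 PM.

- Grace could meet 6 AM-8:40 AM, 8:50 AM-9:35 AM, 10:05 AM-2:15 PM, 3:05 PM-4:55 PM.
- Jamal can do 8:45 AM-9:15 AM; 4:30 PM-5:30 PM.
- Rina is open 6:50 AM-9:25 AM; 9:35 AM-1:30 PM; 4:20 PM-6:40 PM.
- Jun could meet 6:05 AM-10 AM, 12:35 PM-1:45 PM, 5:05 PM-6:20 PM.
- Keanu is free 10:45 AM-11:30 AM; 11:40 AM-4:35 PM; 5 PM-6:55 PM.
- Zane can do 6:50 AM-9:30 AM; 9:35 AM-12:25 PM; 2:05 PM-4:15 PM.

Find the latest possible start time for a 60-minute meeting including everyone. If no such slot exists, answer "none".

Grace ∩ Jamal: 08:50-09:15, 16:30-16:55.
Grace ∩ Jamal ∩ Rina: 08:50-09:15, 16:30-16:55.
Grace ∩ Jamal ∩ Rina ∩ Jun: 08:50-09:15.
Grace ∩ Jamal ∩ Rina ∩ Jun ∩ Keanu: ∅.
Grace ∩ Jamal ∩ Rina ∩ Jun ∩ Keanu ∩ Zane: ∅.
There is no time when everyone is free.
No common window is at least 60 minutes long.

none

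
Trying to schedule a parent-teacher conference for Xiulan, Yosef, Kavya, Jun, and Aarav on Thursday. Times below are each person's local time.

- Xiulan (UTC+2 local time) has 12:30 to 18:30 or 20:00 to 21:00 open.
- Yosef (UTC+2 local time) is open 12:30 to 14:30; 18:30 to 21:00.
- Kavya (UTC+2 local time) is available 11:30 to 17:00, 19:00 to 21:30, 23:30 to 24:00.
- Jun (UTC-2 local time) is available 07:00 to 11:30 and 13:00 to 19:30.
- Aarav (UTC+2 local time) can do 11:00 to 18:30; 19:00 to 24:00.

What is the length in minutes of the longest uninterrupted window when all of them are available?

120

Xiulan in UTC: 10:30-16:30, 18:00-19:00 (subtract 2h to convert from UTC+2).
Yosef in UTC: 10:30-12:30, 16:30-19:00 (subtract 2h to convert from UTC+2).
Kavya in UTC: 09:30-15:00, 17:00-19:30, 21:30-22:00 (subtract 2h to convert from UTC+2).
Jun in UTC: 09:00-13:30, 15:00-21:30 (add 2h to convert from UTC-2).
Aarav in UTC: 09:00-16:30, 17:00-22:00 (subtract 2h to convert from UTC+2).
Xiulan ∩ Yosef: 10:30-12:30, 18:00-19:00.
Xiulan ∩ Yosef ∩ Kavya: 10:30-12:30, 18:00-19:00.
Xiulan ∩ Yosef ∩ Kavya ∩ Jun: 10:30-12:30, 18:00-19:00.
Xiulan ∩ Yosef ∩ Kavya ∩ Jun ∩ Aarav: 10:30-12:30, 18:00-19:00.
The longest is 10:30-12:30 at 120 minutes.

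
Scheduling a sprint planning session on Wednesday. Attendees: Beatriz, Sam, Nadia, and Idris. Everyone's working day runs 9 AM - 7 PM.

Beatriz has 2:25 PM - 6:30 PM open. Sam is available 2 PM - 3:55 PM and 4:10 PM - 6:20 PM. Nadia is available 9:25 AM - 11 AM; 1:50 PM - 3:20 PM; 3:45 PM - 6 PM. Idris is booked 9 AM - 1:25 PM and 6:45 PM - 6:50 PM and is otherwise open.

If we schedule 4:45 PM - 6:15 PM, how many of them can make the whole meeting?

3

Beatriz free: 14:25-18:30.
Sam free: 14:00-15:55, 16:10-18:20.
Nadia free: 09:25-11:00, 13:50-15:20, 15:45-18:00.
Idris free: 13:25-18:45, 18:50-19:00 (invert busy blocks within the working day).
Beatriz, Sam, and Idris can make the full 16:45-18:15 slot — that's 3.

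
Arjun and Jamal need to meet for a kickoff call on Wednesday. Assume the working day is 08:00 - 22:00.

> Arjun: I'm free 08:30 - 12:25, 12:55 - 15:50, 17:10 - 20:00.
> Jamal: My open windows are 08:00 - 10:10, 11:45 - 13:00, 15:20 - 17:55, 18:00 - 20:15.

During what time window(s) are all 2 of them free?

Arjun ∩ Jamal: 08:30-10:10, 11:45-12:25, 12:55-13:00, 15:20-15:50, 17:10-17:55, 18:00-20:00.

08:30-10:10, 11:45-12:25, 12:55-13:00, 15:20-15:50, 17:10-17:55, 18:00-20:00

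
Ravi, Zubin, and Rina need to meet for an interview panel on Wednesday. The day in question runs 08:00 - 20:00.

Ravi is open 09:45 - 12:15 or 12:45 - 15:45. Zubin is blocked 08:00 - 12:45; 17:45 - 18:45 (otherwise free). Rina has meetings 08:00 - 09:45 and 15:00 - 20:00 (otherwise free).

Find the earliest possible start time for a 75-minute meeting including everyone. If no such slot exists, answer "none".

Ravi free: 09:45-12:15, 12:45-15:45.
Zubin free: 12:45-17:45, 18:45-20:00 (invert busy blocks within the working day).
Rina free: 09:45-15:00 (invert busy blocks within the working day).
Ravi ∩ Zubin: 12:45-15:45.
Ravi ∩ Zubin ∩ Rina: 12:45-15:00.
The first common window of at least 75 minutes is 12:45-15:00, so the earliest start is 12:45.

12:45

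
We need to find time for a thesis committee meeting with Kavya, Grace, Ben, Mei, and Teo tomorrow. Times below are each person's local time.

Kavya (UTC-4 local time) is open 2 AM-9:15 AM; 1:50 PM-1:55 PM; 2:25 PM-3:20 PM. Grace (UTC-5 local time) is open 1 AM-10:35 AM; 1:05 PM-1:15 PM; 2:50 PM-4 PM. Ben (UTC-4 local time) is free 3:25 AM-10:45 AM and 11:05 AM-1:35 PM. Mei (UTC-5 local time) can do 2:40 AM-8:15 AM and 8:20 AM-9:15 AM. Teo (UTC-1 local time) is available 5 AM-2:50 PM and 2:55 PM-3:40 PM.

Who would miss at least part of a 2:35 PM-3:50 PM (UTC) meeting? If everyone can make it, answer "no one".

Kavya in UTC: 06:00-13:15, 17:50-17:55, 18:25-19:20 (add 4h to convert from UTC-4).
Grace in UTC: 06:00-15:35, 18:05-18:15, 19:50-21:00 (add 5h to convert from UTC-5).
Ben in UTC: 07:25-14:45, 15:05-17:35 (add 4h to convert from UTC-4).
Mei in UTC: 07:40-13:15, 13:20-14:15 (add 5h to convert from UTC-5).
Teo in UTC: 06:00-15:50, 15:55-16:40 (add 1h to convert from UTC-1).
Kavya: not fully free for 14:35-15:50. Grace: not fully free for 14:35-15:50. Ben: not fully free for 14:35-15:50. Mei: not fully free for 14:35-15:50. Teo: free for 14:35-15:50.

Ben, Grace, Kavya, Mei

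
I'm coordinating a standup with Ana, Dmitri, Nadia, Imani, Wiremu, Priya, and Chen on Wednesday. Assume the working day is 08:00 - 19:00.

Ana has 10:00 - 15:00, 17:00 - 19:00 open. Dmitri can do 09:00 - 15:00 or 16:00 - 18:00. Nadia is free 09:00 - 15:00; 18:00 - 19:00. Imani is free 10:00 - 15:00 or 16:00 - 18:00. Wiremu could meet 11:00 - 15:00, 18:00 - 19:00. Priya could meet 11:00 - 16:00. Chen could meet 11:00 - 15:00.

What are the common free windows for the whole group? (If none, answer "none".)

11:00-15:00

Ana ∩ Dmitri: 10:00-15:00, 17:00-18:00.
Ana ∩ Dmitri ∩ Nadia: 10:00-15:00.
Ana ∩ Dmitri ∩ Nadia ∩ Imani: 10:00-15:00.
Ana ∩ Dmitri ∩ Nadia ∩ Imani ∩ Wiremu: 11:00-15:00.
Ana ∩ Dmitri ∩ Nadia ∩ Imani ∩ Wiremu ∩ Priya: 11:00-15:00.
Ana ∩ Dmitri ∩ Nadia ∩ Imani ∩ Wiremu ∩ Priya ∩ Chen: 11:00-15:00.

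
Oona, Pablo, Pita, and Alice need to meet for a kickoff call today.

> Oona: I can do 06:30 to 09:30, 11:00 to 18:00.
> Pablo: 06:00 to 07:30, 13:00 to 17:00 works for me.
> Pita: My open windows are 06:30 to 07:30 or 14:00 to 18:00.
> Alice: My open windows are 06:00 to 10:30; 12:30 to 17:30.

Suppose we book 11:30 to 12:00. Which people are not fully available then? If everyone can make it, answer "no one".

Alice, Pablo, Pita

Oona: free for 11:30-12:00. Pablo: not fully free for 11:30-12:00. Pita: not fully free for 11:30-12:00. Alice: not fully free for 11:30-12:00.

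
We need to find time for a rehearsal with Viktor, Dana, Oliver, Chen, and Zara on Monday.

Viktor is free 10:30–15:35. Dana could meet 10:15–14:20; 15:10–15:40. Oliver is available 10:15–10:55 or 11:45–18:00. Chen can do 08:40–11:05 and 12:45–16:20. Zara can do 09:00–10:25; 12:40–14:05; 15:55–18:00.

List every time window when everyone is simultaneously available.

12:45-14:05

Viktor ∩ Dana: 10:30-14:20, 15:10-15:35.
Viktor ∩ Dana ∩ Oliver: 10:30-10:55, 11:45-14:20, 15:10-15:35.
Viktor ∩ Dana ∩ Oliver ∩ Chen: 10:30-10:55, 12:45-14:20, 15:10-15:35.
Viktor ∩ Dana ∩ Oliver ∩ Chen ∩ Zara: 12:45-14:05.
So the common availability across everyone is 12:45-14:05.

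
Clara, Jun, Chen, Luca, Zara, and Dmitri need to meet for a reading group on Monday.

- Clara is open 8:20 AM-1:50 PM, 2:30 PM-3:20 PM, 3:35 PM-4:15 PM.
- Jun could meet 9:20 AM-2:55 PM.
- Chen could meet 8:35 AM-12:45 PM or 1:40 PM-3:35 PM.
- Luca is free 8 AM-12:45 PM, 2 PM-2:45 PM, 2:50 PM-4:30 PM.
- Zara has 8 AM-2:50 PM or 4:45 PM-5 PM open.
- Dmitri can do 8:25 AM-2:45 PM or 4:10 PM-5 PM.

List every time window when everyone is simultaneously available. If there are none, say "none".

09:20-12:45, 14:30-14:45

Clara ∩ Jun: 09:20-13:50, 14:30-14:55.
Clara ∩ Jun ∩ Chen: 09:20-12:45, 13:40-13:50, 14:30-14:55.
Clara ∩ Jun ∩ Chen ∩ Luca: 09:20-12:45, 14:30-14:45, 14:50-14:55.
Clara ∩ Jun ∩ Chen ∩ Luca ∩ Zara: 09:20-12:45, 14:30-14:45.
Clara ∩ Jun ∩ Chen ∩ Luca ∩ Zara ∩ Dmitri: 09:20-12:45, 14:30-14:45.
So the common availability across everyone is 09:20-12:45, 14:30-14:45.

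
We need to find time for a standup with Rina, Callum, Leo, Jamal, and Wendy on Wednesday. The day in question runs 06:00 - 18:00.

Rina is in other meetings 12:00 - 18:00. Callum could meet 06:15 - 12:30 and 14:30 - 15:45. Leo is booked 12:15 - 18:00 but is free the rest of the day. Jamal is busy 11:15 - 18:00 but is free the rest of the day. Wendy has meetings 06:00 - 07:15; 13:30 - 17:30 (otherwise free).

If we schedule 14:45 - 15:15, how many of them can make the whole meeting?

1

Rina free: 06:00-12:00 (invert busy blocks within the working day).
Callum free: 06:15-12:30, 14:30-15:45.
Leo free: 06:00-12:15 (invert busy blocks within the working day).
Jamal free: 06:00-11:15 (invert busy blocks within the working day).
Wendy free: 07:15-13:30, 17:30-18:00 (invert busy blocks within the working day).
Callum can make the full 14:45-15:15 slot — that's 1.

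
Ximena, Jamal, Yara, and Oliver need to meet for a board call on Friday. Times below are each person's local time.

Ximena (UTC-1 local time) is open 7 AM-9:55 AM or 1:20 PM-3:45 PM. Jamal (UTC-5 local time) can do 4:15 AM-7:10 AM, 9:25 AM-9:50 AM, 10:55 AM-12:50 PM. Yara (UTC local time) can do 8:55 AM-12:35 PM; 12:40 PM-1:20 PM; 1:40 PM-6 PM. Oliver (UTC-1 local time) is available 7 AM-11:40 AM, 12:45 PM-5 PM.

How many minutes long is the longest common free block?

100

Ximena in UTC: 08:00-10:55, 14:20-16:45 (add 1h to convert from UTC-1).
Jamal in UTC: 09:15-12:10, 14:25-14:50, 15:55-17:50 (add 5h to convert from UTC-5).
Yara in UTC: 08:55-12:35, 12:40-13:20, 13:40-18:00.
Oliver in UTC: 08:00-12:40, 13:45-18:00 (add 1h to convert from UTC-1).
Ximena ∩ Jamal: 09:15-10:55, 14:25-14:50, 15:55-16:45.
Ximena ∩ Jamal ∩ Yara: 09:15-10:55, 14:25-14:50, 15:55-16:45.
Ximena ∩ Jamal ∩ Yara ∩ Oliver: 09:15-10:55, 14:25-14:50, 15:55-16:45.
The longest is 09:15-10:55 at 100 minutes.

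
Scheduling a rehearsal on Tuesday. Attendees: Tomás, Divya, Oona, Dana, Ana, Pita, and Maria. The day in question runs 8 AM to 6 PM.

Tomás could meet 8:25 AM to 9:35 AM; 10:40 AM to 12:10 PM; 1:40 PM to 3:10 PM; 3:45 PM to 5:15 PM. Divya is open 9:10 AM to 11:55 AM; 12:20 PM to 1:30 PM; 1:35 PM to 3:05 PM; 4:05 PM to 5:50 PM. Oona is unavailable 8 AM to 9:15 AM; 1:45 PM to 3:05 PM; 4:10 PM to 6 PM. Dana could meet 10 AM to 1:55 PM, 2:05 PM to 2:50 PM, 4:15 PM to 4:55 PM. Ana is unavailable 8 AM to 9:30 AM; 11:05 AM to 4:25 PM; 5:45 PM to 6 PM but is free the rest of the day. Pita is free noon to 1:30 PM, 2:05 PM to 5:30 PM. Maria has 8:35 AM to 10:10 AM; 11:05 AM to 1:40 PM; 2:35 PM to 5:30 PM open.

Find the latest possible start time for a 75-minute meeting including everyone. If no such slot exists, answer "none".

none

Tomás free: 08:25-09:35, 10:40-12:10, 13:40-15:10, 15:45-17:15.
Divya free: 09:10-11:55, 12:20-13:30, 13:35-15:05, 16:05-17:50.
Oona free: 09:15-13:45, 15:05-16:10 (invert busy blocks within the working day).
Dana free: 10:00-13:55, 14:05-14:50, 16:15-16:55.
Ana free: 09:30-11:05, 16:25-17:45 (invert busy blocks within the working day).
Pita free: 12:00-13:30, 14:05-17:30.
Maria free: 08:35-10:10, 11:05-13:40, 14:35-17:30.
Tomás ∩ Divya: 09:10-09:35, 10:40-11:55, 13:40-15:05, 16:05-17:15.
Tomás ∩ Divya ∩ Oona: 09:15-09:35, 10:40-11:55, 13:40-13:45, 16:05-16:10.
Tomás ∩ Divya ∩ Oona ∩ Dana: 10:40-11:55, 13:40-13:45.
Tomás ∩ Divya ∩ Oona ∩ Dana ∩ Ana: 10:40-11:05.
Tomás ∩ Divya ∩ Oona ∩ Dana ∩ Ana ∩ Pita: ∅.
Tomás ∩ Divya ∩ Oona ∩ Dana ∩ Ana ∩ Pita ∩ Maria: ∅.
There is no time when everyone is free.
No common window is at least 75 minutes long.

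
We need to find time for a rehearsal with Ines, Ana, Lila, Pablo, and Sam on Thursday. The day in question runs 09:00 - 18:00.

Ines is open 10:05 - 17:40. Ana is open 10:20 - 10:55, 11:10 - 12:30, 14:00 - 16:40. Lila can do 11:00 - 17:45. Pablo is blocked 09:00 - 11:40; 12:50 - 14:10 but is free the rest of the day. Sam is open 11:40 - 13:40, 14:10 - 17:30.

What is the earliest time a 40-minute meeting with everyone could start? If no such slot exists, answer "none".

Ines free: 10:05-17:40.
Ana free: 10:20-10:55, 11:10-12:30, 14:00-16:40.
Lila free: 11:00-17:45.
Pablo free: 11:40-12:50, 14:10-18:00 (invert busy blocks within the working day).
Sam free: 11:40-13:40, 14:10-17:30.
Ines ∩ Ana: 10:20-10:55, 11:10-12:30, 14:00-16:40.
Ines ∩ Ana ∩ Lila: 11:10-12:30, 14:00-16:40.
Ines ∩ Ana ∩ Lila ∩ Pablo: 11:40-12:30, 14:10-16:40.
Ines ∩ Ana ∩ Lila ∩ Pablo ∩ Sam: 11:40-12:30, 14:10-16:40.
Those are the intersection windows.
The first common window of at least 40 minutes is 11:40-12:30, so the earliest start is 11:40.

11:40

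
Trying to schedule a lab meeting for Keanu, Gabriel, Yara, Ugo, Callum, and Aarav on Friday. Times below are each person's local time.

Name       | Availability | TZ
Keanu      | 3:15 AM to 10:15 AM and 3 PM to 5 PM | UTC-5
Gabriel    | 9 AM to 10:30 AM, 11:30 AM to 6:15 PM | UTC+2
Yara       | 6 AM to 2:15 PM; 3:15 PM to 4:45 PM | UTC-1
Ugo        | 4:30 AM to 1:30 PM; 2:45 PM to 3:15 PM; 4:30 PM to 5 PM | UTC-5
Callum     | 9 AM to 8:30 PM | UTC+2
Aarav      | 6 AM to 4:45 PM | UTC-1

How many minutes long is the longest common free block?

Keanu in UTC: 08:15-15:15, 20:00-22:00 (add 5h to convert from UTC-5).
Gabriel in UTC: 07:00-08:30, 09:30-16:15 (subtract 2h to convert from UTC+2).
Yara in UTC: 07:00-15:15, 16:15-17:45 (add 1h to convert from UTC-1).
Ugo in UTC: 09:30-18:30, 19:45-20:15, 21:30-22:00 (add 5h to convert from UTC-5).
Callum in UTC: 07:00-18:30 (subtract 2h to convert from UTC+2).
Aarav in UTC: 07:00-17:45 (add 1h to convert from UTC-1).
Keanu ∩ Gabriel: 08:15-08:30, 09:30-15:15.
Keanu ∩ Gabriel ∩ Yara: 08:15-08:30, 09:30-15:15.
Keanu ∩ Gabriel ∩ Yara ∩ Ugo: 09:30-15:15.
Keanu ∩ Gabriel ∩ Yara ∩ Ugo ∩ Callum: 09:30-15:15.
Keanu ∩ Gabriel ∩ Yara ∩ Ugo ∩ Callum ∩ Aarav: 09:30-15:15.
Those are the intersection windows.
The longest is 09:30-15:15 at 345 minutes.

345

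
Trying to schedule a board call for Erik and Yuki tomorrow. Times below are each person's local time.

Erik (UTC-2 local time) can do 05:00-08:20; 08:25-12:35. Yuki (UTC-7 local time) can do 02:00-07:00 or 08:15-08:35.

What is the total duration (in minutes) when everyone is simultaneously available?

Erik in UTC: 07:00-10:20, 10:25-14:35 (add 2h to convert from UTC-2).
Yuki in UTC: 09:00-14:00, 15:15-15:35 (add 7h to convert from UTC-7).
Erik ∩ Yuki: 09:00-10:20, 10:25-14:00.
Those are the intersection windows.
Summing the common windows: 80 + 215 = 295 minutes.

295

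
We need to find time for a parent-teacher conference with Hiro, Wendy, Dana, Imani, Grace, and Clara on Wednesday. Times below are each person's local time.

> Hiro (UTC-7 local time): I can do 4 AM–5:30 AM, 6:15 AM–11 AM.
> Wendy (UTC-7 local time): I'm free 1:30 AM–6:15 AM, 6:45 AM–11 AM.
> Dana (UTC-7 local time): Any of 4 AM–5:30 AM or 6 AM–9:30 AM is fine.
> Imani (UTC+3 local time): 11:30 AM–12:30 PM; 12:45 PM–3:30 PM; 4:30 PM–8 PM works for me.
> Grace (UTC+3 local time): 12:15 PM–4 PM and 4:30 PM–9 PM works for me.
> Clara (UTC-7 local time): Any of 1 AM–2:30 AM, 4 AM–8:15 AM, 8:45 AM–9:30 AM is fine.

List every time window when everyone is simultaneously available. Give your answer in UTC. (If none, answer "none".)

Hiro in UTC: 11:00-12:30, 13:15-18:00 (add 7h to convert from UTC-7).
Wendy in UTC: 08:30-13:15, 13:45-18:00 (add 7h to convert from UTC-7).
Dana in UTC: 11:00-12:30, 13:00-16:30 (add 7h to convert from UTC-7).
Imani in UTC: 08:30-09:30, 09:45-12:30, 13:30-17:00 (subtract 3h to convert from UTC+3).
Grace in UTC: 09:15-13:00, 13:30-18:00 (subtract 3h to convert from UTC+3).
Clara in UTC: 08:00-09:30, 11:00-15:15, 15:45-16:30 (add 7h to convert from UTC-7).
Hiro ∩ Wendy: 11:00-12:30, 13:45-18:00.
Hiro ∩ Wendy ∩ Dana: 11:00-12:30, 13:45-16:30.
Hiro ∩ Wendy ∩ Dana ∩ Imani: 11:00-12:30, 13:45-16:30.
Hiro ∩ Wendy ∩ Dana ∩ Imani ∩ Grace: 11:00-12:30, 13:45-16:30.
Hiro ∩ Wendy ∩ Dana ∩ Imani ∩ Grace ∩ Clara: 11:00-12:30, 13:45-15:15, 15:45-16:30.

11:00-12:30, 13:45-15:15, 15:45-16:30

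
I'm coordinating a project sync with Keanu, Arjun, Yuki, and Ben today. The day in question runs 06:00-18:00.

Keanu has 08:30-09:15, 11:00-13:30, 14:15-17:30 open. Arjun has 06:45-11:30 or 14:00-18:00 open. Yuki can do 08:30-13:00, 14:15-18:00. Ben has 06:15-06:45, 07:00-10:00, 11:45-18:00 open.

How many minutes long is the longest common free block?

Keanu ∩ Arjun: 08:30-09:15, 11:00-11:30, 14:15-17:30.
Keanu ∩ Arjun ∩ Yuki: 08:30-09:15, 11:00-11:30, 14:15-17:30.
Keanu ∩ Arjun ∩ Yuki ∩ Ben: 08:30-09:15, 14:15-17:30.
The longest is 14:15-17:30 at 195 minutes.

195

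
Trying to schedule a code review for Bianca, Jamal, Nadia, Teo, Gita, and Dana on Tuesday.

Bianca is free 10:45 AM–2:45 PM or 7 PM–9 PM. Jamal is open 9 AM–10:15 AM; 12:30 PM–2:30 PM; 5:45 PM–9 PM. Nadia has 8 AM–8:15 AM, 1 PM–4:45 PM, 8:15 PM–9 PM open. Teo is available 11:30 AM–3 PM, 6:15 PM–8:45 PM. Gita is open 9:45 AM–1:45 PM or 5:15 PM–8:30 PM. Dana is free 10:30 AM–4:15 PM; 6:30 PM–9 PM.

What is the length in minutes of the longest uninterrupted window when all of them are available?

Bianca ∩ Jamal: 12:30-14:30, 19:00-21:00.
Bianca ∩ Jamal ∩ Nadia: 13:00-14:30, 20:15-21:00.
Bianca ∩ Jamal ∩ Nadia ∩ Teo: 13:00-14:30, 20:15-20:45.
Bianca ∩ Jamal ∩ Nadia ∩ Teo ∩ Gita: 13:00-13:45, 20:15-20:30.
Bianca ∩ Jamal ∩ Nadia ∩ Teo ∩ Gita ∩ Dana: 13:00-13:45, 20:15-20:30.
Those are the intersection windows.
The longest is 13:00-13:45 at 45 minutes.

45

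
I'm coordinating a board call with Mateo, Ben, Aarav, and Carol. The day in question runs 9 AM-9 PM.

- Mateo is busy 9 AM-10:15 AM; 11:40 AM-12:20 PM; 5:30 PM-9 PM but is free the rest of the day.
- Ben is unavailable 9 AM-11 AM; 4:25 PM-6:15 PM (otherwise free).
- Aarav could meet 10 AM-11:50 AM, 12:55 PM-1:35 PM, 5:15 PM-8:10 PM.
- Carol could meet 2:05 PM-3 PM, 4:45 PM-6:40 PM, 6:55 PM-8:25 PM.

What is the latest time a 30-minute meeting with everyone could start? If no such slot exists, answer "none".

none

Mateo free: 10:15-11:40, 12:20-17:30 (invert busy blocks within the working day).
Ben free: 11:00-16:25, 18:15-21:00 (invert busy blocks within the working day).
Aarav free: 10:00-11:50, 12:55-13:35, 17:15-20:10.
Carol free: 14:05-15:00, 16:45-18:40, 18:55-20:25.
Mateo ∩ Ben: 11:00-11:40, 12:20-16:25.
Mateo ∩ Ben ∩ Aarav: 11:00-11:40, 12:55-13:35.
Mateo ∩ Ben ∩ Aarav ∩ Carol: ∅.
There is no time when everyone is free.
No common window is at least 30 minutes long.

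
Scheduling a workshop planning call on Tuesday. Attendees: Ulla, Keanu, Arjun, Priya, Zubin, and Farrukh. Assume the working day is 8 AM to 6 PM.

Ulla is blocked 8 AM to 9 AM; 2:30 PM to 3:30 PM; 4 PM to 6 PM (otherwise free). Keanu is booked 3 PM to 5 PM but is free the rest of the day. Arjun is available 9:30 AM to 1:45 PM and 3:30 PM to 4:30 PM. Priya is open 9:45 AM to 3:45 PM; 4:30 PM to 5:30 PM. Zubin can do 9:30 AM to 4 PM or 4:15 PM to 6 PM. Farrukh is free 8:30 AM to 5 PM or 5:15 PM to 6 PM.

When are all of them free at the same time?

09:45-13:45

Ulla free: 09:00-14:30, 15:30-16:00 (invert busy blocks within the working day).
Keanu free: 08:00-15:00, 17:00-18:00 (invert busy blocks within the working day).
Arjun free: 09:30-13:45, 15:30-16:30.
Priya free: 09:45-15:45, 16:30-17:30.
Zubin free: 09:30-16:00, 16:15-18:00.
Farrukh free: 08:30-17:00, 17:15-18:00.
Ulla ∩ Keanu: 09:00-14:30.
Ulla ∩ Keanu ∩ Arjun: 09:30-13:45.
Ulla ∩ Keanu ∩ Arjun ∩ Priya: 09:45-13:45.
Ulla ∩ Keanu ∩ Arjun ∩ Priya ∩ Zubin: 09:45-13:45.
Ulla ∩ Keanu ∩ Arjun ∩ Priya ∩ Zubin ∩ Farrukh: 09:45-13:45.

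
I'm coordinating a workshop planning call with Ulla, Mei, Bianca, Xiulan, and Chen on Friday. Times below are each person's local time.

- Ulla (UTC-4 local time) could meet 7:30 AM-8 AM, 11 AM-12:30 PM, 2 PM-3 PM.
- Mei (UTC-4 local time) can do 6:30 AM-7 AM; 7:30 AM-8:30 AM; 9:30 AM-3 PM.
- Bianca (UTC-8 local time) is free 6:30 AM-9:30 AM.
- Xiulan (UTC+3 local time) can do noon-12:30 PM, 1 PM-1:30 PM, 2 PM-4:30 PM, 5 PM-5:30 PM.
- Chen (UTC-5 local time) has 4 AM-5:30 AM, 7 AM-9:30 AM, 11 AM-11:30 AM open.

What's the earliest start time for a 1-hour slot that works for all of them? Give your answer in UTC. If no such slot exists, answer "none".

Ulla in UTC: 11:30-12:00, 15:00-16:30, 18:00-19:00 (add 4h to convert from UTC-4).
Mei in UTC: 10:30-11:00, 11:30-12:30, 13:30-19:00 (add 4h to convert from UTC-4).
Bianca in UTC: 14:30-17:30 (add 8h to convert from UTC-8).
Xiulan in UTC: 09:00-09:30, 10:00-10:30, 11:00-13:30, 14:00-14:30 (subtract 3h to convert from UTC+3).
Chen in UTC: 09:00-10:30, 12:00-14:30, 16:00-16:30 (add 5h to convert from UTC-5).
Ulla ∩ Mei: 11:30-12:00, 15:00-16:30, 18:00-19:00.
Ulla ∩ Mei ∩ Bianca: 15:00-16:30.
Ulla ∩ Mei ∩ Bianca ∩ Xiulan: ∅.
Ulla ∩ Mei ∩ Bianca ∩ Xiulan ∩ Chen: ∅.
There is no time when everyone is free.
No common window is at least 60 minutes long.

none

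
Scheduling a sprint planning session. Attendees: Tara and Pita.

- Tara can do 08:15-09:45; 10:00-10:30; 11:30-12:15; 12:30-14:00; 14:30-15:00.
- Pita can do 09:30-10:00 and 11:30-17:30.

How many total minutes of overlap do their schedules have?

Tara ∩ Pita: 09:30-09:45, 11:30-12:15, 12:30-14:00, 14:30-15:00.
So the common availability across everyone is 09:30-09:45, 11:30-12:15, 12:30-14:00, 14:30-15:00.
Summing the common windows: 15 + 45 + 90 + 30 = 180 minutes.

180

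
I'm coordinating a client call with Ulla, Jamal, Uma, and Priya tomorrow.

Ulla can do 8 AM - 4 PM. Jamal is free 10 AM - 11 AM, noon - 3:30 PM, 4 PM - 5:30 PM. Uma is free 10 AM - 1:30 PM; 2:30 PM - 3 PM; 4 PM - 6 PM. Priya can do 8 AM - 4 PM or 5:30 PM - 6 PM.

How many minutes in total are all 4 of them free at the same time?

Ulla ∩ Jamal: 10:00-11:00, 12:00-15:30.
Ulla ∩ Jamal ∩ Uma: 10:00-11:00, 12:00-13:30, 14:30-15:00.
Ulla ∩ Jamal ∩ Uma ∩ Priya: 10:00-11:00, 12:00-13:30, 14:30-15:00.
Summing the common windows: 60 + 90 + 30 = 180 minutes.

180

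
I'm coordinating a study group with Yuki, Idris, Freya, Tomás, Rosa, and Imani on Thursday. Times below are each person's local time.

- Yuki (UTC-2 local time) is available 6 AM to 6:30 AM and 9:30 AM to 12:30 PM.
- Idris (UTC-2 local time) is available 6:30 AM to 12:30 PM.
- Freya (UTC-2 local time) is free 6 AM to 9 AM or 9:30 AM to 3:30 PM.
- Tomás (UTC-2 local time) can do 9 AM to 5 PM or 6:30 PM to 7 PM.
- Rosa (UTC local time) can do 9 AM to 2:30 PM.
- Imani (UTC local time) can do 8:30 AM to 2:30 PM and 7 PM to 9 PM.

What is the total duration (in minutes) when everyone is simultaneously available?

Yuki in UTC: 08:00-08:30, 11:30-14:30 (add 2h to convert from UTC-2).
Idris in UTC: 08:30-14:30 (add 2h to convert from UTC-2).
Freya in UTC: 08:00-11:00, 11:30-17:30 (add 2h to convert from UTC-2).
Tomás in UTC: 11:00-19:00, 20:30-21:00 (add 2h to convert from UTC-2).
Rosa in UTC: 09:00-14:30.
Imani in UTC: 08:30-14:30, 19:00-21:00.
Yuki ∩ Idris: 11:30-14:30.
Yuki ∩ Idris ∩ Freya: 11:30-14:30.
Yuki ∩ Idris ∩ Freya ∩ Tomás: 11:30-14:30.
Yuki ∩ Idris ∩ Freya ∩ Tomás ∩ Rosa: 11:30-14:30.
Yuki ∩ Idris ∩ Freya ∩ Tomás ∩ Rosa ∩ Imani: 11:30-14:30.
So the common availability across everyone is 11:30-14:30.
That's a single block of 180 minutes.

180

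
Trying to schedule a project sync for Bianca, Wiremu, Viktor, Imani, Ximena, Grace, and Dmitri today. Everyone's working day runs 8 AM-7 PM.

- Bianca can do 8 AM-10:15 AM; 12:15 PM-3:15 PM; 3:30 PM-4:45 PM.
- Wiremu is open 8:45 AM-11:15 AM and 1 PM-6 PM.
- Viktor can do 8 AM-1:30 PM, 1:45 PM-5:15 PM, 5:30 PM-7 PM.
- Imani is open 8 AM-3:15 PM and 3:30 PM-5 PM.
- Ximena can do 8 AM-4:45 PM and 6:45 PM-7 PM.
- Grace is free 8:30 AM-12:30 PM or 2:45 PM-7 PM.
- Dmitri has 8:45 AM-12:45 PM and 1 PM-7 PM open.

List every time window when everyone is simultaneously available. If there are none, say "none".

Bianca ∩ Wiremu: 08:45-10:15, 13:00-15:15, 15:30-16:45.
Bianca ∩ Wiremu ∩ Viktor: 08:45-10:15, 13:00-13:30, 13:45-15:15, 15:30-16:45.
Bianca ∩ Wiremu ∩ Viktor ∩ Imani: 08:45-10:15, 13:00-13:30, 13:45-15:15, 15:30-16:45.
Bianca ∩ Wiremu ∩ Viktor ∩ Imani ∩ Ximena: 08:45-10:15, 13:00-13:30, 13:45-15:15, 15:30-16:45.
Bianca ∩ Wiremu ∩ Viktor ∩ Imani ∩ Ximena ∩ Grace: 08:45-10:15, 14:45-15:15, 15:30-16:45.
Bianca ∩ Wiremu ∩ Viktor ∩ Imani ∩ Ximena ∩ Grace ∩ Dmitri: 08:45-10:15, 14:45-15:15, 15:30-16:45.

08:45-10:15, 14:45-15:15, 15:30-16:45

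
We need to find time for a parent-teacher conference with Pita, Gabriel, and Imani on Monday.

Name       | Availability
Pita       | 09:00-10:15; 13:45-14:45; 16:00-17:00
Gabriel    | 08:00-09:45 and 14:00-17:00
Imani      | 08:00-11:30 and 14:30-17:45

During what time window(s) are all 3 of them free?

09:00-09:45, 14:30-14:45, 16:00-17:00

Pita ∩ Gabriel: 09:00-09:45, 14:00-14:45, 16:00-17:00.
Pita ∩ Gabriel ∩ Imani: 09:00-09:45, 14:30-14:45, 16:00-17:00.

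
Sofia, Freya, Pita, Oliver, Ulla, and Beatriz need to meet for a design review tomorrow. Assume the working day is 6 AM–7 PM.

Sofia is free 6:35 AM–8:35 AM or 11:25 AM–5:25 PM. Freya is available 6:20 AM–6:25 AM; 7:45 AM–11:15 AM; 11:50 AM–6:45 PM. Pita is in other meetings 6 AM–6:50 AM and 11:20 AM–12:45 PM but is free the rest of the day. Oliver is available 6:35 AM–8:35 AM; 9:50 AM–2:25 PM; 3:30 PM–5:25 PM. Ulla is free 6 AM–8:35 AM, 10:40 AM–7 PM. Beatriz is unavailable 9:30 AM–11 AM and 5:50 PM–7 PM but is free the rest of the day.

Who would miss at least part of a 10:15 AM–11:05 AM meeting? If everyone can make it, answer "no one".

Beatriz, Sofia, Ulla

Sofia free: 06:35-08:35, 11:25-17:25.
Freya free: 06:20-06:25, 07:45-11:15, 11:50-18:45.
Pita free: 06:50-11:20, 12:45-19:00 (invert busy blocks within the working day).
Oliver free: 06:35-08:35, 09:50-14:25, 15:30-17:25.
Ulla free: 06:00-08:35, 10:40-19:00.
Beatriz free: 06:00-09:30, 11:00-17:50 (invert busy blocks within the working day).
Sofia: not fully free for 10:15-11:05. Freya: free for 10:15-11:05. Pita: free for 10:15-11:05. Oliver: free for 10:15-11:05. Ulla: not fully free for 10:15-11:05. Beatriz: not fully free for 10:15-11:05.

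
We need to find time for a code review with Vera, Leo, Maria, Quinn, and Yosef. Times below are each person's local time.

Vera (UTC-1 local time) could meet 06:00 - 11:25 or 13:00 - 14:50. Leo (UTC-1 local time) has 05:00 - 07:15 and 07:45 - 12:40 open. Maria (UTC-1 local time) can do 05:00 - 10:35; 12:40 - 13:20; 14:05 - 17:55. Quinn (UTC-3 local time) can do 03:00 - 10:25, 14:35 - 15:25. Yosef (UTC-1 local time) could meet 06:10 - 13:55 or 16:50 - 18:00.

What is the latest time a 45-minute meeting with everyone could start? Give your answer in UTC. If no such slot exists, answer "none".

Vera in UTC: 07:00-12:25, 14:00-15:50 (add 1h to convert from UTC-1).
Leo in UTC: 06:00-08:15, 08:45-13:40 (add 1h to convert from UTC-1).
Maria in UTC: 06:00-11:35, 13:40-14:20, 15:05-18:55 (add 1h to convert from UTC-1).
Quinn in UTC: 06:00-13:25, 17:35-18:25 (add 3h to convert from UTC-3).
Yosef in UTC: 07:10-14:55, 17:50-19:00 (add 1h to convert from UTC-1).
Vera ∩ Leo: 07:00-08:15, 08:45-12:25.
Vera ∩ Leo ∩ Maria: 07:00-08:15, 08:45-11:35.
Vera ∩ Leo ∩ Maria ∩ Quinn: 07:00-08:15, 08:45-11:35.
Vera ∩ Leo ∩ Maria ∩ Quinn ∩ Yosef: 07:10-08:15, 08:45-11:35.
So the common availability across everyone is 07:10-08:15, 08:45-11:35.
The last common window of at least 45 minutes is 08:45-11:35; a 45-minute meeting can start as late as 10:50 and still end by 11:35.

10:50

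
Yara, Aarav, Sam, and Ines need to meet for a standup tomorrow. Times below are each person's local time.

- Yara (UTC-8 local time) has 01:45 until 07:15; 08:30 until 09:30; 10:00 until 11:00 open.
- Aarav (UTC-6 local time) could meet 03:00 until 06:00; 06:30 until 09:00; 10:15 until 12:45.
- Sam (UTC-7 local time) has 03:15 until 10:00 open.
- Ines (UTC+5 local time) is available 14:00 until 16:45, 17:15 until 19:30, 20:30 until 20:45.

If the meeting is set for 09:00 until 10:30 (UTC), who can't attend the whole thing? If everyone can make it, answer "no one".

Sam, Yara

Yara in UTC: 09:45-15:15, 16:30-17:30, 18:00-19:00 (add 8h to convert from UTC-8).
Aarav in UTC: 09:00-12:00, 12:30-15:00, 16:15-18:45 (add 6h to convert from UTC-6).
Sam in UTC: 10:15-17:00 (add 7h to convert from UTC-7).
Ines in UTC: 09:00-11:45, 12:15-14:30, 15:30-15:45 (subtract 5h to convert from UTC+5).
Yara: not fully free for 09:00-10:30. Aarav: free for 09:00-10:30. Sam: not fully free for 09:00-10:30. Ines: free for 09:00-10:30.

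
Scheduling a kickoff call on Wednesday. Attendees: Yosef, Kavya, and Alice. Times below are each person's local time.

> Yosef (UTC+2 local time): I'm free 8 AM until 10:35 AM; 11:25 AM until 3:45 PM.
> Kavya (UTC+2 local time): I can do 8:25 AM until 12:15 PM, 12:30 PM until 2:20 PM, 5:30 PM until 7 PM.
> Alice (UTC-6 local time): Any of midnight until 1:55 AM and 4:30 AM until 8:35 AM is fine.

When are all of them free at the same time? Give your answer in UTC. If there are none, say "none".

06:25-07:55, 10:30-12:20

Yosef in UTC: 06:00-08:35, 09:25-13:45 (subtract 2h to convert from UTC+2).
Kavya in UTC: 06:25-10:15, 10:30-12:20, 15:30-17:00 (subtract 2h to convert from UTC+2).
Alice in UTC: 06:00-07:55, 10:30-14:35 (add 6h to convert from UTC-6).
Yosef ∩ Kavya: 06:25-08:35, 09:25-10:15, 10:30-12:20.
Yosef ∩ Kavya ∩ Alice: 06:25-07:55, 10:30-12:20.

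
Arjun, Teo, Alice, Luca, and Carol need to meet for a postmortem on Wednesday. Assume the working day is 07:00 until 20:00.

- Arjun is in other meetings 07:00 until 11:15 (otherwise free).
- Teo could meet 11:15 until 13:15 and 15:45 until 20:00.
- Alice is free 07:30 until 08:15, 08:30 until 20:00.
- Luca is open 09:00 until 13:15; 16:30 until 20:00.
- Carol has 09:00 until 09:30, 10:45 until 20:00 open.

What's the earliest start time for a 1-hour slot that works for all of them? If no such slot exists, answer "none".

Arjun free: 11:15-20:00 (invert busy blocks within the working day).
Teo free: 11:15-13:15, 15:45-20:00.
Alice free: 07:30-08:15, 08:30-20:00.
Luca free: 09:00-13:15, 16:30-20:00.
Carol free: 09:00-09:30, 10:45-20:00.
Arjun ∩ Teo: 11:15-13:15, 15:45-20:00.
Arjun ∩ Teo ∩ Alice: 11:15-13:15, 15:45-20:00.
Arjun ∩ Teo ∩ Alice ∩ Luca: 11:15-13:15, 16:30-20:00.
Arjun ∩ Teo ∩ Alice ∩ Luca ∩ Carol: 11:15-13:15, 16:30-20:00.
The first common window of at least 60 minutes is 11:15-13:15, so the earliest start is 11:15.

11:15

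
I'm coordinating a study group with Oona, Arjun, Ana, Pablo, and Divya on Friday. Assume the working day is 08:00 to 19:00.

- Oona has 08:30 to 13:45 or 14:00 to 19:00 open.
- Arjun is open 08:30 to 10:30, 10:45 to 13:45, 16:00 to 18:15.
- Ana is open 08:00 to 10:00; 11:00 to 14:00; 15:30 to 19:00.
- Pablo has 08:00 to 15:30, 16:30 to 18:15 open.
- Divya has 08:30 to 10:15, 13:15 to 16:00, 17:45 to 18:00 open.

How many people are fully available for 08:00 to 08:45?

Ana and Pablo can make the full 08:00-08:45 slot — that's 2.

2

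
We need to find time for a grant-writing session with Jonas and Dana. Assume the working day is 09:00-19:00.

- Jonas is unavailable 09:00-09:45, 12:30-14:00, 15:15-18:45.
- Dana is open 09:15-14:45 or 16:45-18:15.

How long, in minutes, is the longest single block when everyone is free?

Jonas free: 09:45-12:30, 14:00-15:15, 18:45-19:00 (invert busy blocks within the working day).
Dana free: 09:15-14:45, 16:45-18:15.
Jonas ∩ Dana: 09:45-12:30, 14:00-14:45.
The longest is 09:45-12:30 at 165 minutes.

165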